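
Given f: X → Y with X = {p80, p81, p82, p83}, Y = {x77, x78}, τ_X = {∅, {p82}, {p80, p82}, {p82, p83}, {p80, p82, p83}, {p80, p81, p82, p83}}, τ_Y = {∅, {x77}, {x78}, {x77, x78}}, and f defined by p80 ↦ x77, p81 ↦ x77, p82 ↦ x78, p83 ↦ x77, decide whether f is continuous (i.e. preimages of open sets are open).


f is NOT continuous.

Compute f^{-1}(U) for each U ∈ τ_Y:
  U = ∅: f^{-1}(U) = ∅ ∈ τ_X ✓.
  U = {x77}: f^{-1}(U) = {p80, p81, p83} ∉ τ_X ✗.
  U = {x78}: f^{-1}(U) = {p82} ∈ τ_X ✓.
  U = {x77, x78}: f^{-1}(U) = {p80, p81, p82, p83} ∈ τ_X ✓.
Found U = {x77} with f^{-1}(U) = {p80, p81, p83} not in τ_X. Therefore f is NOT continuous.


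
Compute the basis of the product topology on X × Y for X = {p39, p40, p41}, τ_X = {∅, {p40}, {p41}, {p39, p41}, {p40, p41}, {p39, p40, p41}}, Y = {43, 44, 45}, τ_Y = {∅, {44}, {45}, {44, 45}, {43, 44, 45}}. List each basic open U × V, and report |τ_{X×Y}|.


Basis B = {∅ × ∅, {p40} × {44}, {p40} × {45}, {p41} × {44}, {p41} × {45}, {p39, p41} × {44}, {p39, p41} × {45}, {p40} × {44, 45}, {p40, p41} × {44}, {p40, p41} × {45}, {p41} × {44, 45}, {p39, p40, p41} × {44}, {p39, p40, p41} × {45}, {p40} × {43, 44, 45}, {p41} × {43, 44, 45}, {p39, p41} × {44, 45}, {p40, p41} × {44, 45}, {p39, p41} × {43, 44, 45}, {p39, p40, p41} × {44, 45}, {p40, p41} × {43, 44, 45}, {p39, p40, p41} × {43, 44, 45}}; |τ_{X×Y}| = 70.

Enumerate products U × V with U ∈ τ_X, V ∈ τ_Y (deduplicated):
  ∅ × ∅ = {} (∅)
  {p40} × {44} = {(p40,44)}
  {p40} × {45} = {(p40,45)}
  {p41} × {44} = {(p41,44)}
  {p41} × {45} = {(p41,45)}
  {p39, p41} × {44} = {(p39,44), (p41,44)}
  {p39, p41} × {45} = {(p39,45), (p41,45)}
  {p40} × {44, 45} = {(p40,44), (p40,45)}
  {p40, p41} × {44} = {(p40,44), (p41,44)}
  {p40, p41} × {45} = {(p40,45), (p41,45)}
  {p41} × {44, 45} = {(p41,44), (p41,45)}
  {p39, p40, p41} × {44} = {(p39,44), (p40,44), (p41,44)}
  {p39, p40, p41} × {45} = {(p39,45), (p40,45), (p41,45)}
  {p40} × {43, 44, 45} = {(p40,43), (p40,44), (p40,45)}
  {p41} × {43, 44, 45} = {(p41,43), (p41,44), (p41,45)}
  {p39, p41} × {44, 45} = {(p39,44), (p39,45), (p41,44), (p41,45)}
  {p40, p41} × {44, 45} = {(p40,44), (p40,45), (p41,44), (p41,45)}
  {p39, p41} × {43, 44, 45} = {(p39,43), (p39,44), (p39,45), (p41,43), (p41,44), (p41,45)}
  {p39, p40, p41} × {44, 45} = {(p39,44), (p39,45), (p40,44), (p40,45), (p41,44), (p41,45)}
  {p40, p41} × {43, 44, 45} = {(p40,43), (p40,44), (p40,45), (p41,43), (p41,44), (p41,45)}
  {p39, p40, p41} × {43, 44, 45} = {(p39,43), (p39,44), (p39,45), (p40,43), (p40,44), (p40,45), (p41,43), (p41,44), (p41,45)}
These 21 distinct sets form the basis B.
Close under arbitrary unions to get τ_{X×Y}; counting gives |τ_{X×Y}| = 70.


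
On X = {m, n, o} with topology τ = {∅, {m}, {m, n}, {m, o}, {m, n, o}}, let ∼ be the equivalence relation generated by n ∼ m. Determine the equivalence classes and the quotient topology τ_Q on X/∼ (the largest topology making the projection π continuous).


X/∼ = {[m=n], [o]}; |τ_Q| = 3.

Equivalence classes: [m=n], [o].
Quotient map π: X → X/∼ sends m ↦ [m=n], n ↦ [m=n], o ↦ [o].
For each subset V ⊆ X/∼, compute π^{-1}(V) ⊆ X and check whether π^{-1}(V) ∈ τ. V is open in τ_Q iff π^{-1}(V) ∈ τ.
  V = {}: π^{-1}(V) = ∅ ∈ τ ✓.
  V = {[m=n]}: π^{-1}(V) = {m, n} ∈ τ ✓.
  V = {[o]}: π^{-1}(V) = {o} ∉ τ ✗.
  V = {[m=n], [o]}: π^{-1}(V) = {m, n, o} ∈ τ ✓.
Open sets in the quotient: τ_Q = {{}, {[m=n]}, {[m=n], [o]}} (3 elements).


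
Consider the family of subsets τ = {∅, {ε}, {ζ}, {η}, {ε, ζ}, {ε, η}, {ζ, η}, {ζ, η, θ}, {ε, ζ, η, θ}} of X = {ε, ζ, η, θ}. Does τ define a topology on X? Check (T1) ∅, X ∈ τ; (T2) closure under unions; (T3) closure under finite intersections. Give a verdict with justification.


τ is NOT a topology on X.

Axiom (T1): ∅ ∈ τ? Yes; X ∈ τ? Yes.
Axiom (T2/T3): check pairwise unions and intersections of members of τ.
Counterexample for (T2): {ε} ∪ {ζ, η} = {ε, ζ, η} ∉ τ. Therefore τ is NOT a topology.


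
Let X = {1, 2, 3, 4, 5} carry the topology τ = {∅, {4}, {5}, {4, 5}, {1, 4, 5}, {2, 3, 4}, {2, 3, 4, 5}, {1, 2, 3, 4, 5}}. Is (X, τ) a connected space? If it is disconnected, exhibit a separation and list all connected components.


(X, τ) is connected.

Find clopen sets (U ∈ τ with X ∖ U ∈ τ):
  U = ∅, X ∖ U = {1, 2, 3, 4, 5} — both open, so U is clopen.
  U = {1, 2, 3, 4, 5}, X ∖ U = ∅ — both open, so U is clopen.
Only trivial clopens (∅ and X) exist, so (X, τ) is connected.
Compute connected components by grouping points that agree on all clopens:
  component: {1, 2, 3, 4, 5}


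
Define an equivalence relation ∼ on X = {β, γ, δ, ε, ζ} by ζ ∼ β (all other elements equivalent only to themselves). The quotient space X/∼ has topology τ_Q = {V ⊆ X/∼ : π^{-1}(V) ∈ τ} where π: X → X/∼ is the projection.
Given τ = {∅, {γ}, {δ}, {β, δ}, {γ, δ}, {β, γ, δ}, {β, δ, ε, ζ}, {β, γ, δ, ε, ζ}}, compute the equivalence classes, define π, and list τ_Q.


X/∼ = {[β=ζ], [γ], [δ], [ε]}; |τ_Q| = 6.

Equivalence classes: [β=ζ], [γ], [δ], [ε].
Quotient map π: X → X/∼ sends β ↦ [β=ζ], γ ↦ [γ], δ ↦ [δ], ε ↦ [ε], ζ ↦ [β=ζ].
For each subset V ⊆ X/∼, compute π^{-1}(V) ⊆ X and check whether π^{-1}(V) ∈ τ. V is open in τ_Q iff π^{-1}(V) ∈ τ.
  V = {}: π^{-1}(V) = ∅ ∈ τ ✓.
  V = {[β=ζ]}: π^{-1}(V) = {β, ζ} ∉ τ ✗.
  V = {[γ]}: π^{-1}(V) = {γ} ∈ τ ✓.
  V = {[β=ζ], [γ]}: π^{-1}(V) = {β, γ, ζ} ∉ τ ✗.
  V = {[δ]}: π^{-1}(V) = {δ} ∈ τ ✓.
  V = {[β=ζ], [δ]}: π^{-1}(V) = {β, δ, ζ} ∉ τ ✗.
  V = {[γ], [δ]}: π^{-1}(V) = {γ, δ} ∈ τ ✓.
  V = {[β=ζ], [γ], [δ]}: π^{-1}(V) = {β, γ, δ, ζ} ∉ τ ✗.
  V = {[ε]}: π^{-1}(V) = {ε} ∉ τ ✗.
  V = {[β=ζ], [ε]}: π^{-1}(V) = {β, ε, ζ} ∉ τ ✗.
  V = {[γ], [ε]}: π^{-1}(V) = {γ, ε} ∉ τ ✗.
  V = {[β=ζ], [γ], [ε]}: π^{-1}(V) = {β, γ, ε, ζ} ∉ τ ✗.
  V = {[δ], [ε]}: π^{-1}(V) = {δ, ε} ∉ τ ✗.
  V = {[β=ζ], [δ], [ε]}: π^{-1}(V) = {β, δ, ε, ζ} ∈ τ ✓.
  V = {[γ], [δ], [ε]}: π^{-1}(V) = {γ, δ, ε} ∉ τ ✗.
  V = {[β=ζ], [γ], [δ], [ε]}: π^{-1}(V) = {β, γ, δ, ε, ζ} ∈ τ ✓.
Open sets in the quotient: τ_Q = {{}, {[γ]}, {[δ]}, {[γ], [δ]}, {[β=ζ], [δ], [ε]}, {[β=ζ], [γ], [δ], [ε]}} (6 elements).


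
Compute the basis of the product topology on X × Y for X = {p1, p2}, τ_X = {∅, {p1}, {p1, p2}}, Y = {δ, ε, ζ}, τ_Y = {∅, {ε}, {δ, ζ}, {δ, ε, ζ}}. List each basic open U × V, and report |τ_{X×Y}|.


Basis B = {∅ × ∅, {p1} × {ε}, {p1} × {δ, ζ}, {p1, p2} × {ε}, {p1} × {δ, ε, ζ}, {p1, p2} × {δ, ζ}, {p1, p2} × {δ, ε, ζ}}; |τ_{X×Y}| = 9.

Enumerate products U × V with U ∈ τ_X, V ∈ τ_Y (deduplicated):
  ∅ × ∅ = {} (∅)
  {p1} × {ε} = {(p1,ε)}
  {p1} × {δ, ζ} = {(p1,δ), (p1,ζ)}
  {p1, p2} × {ε} = {(p1,ε), (p2,ε)}
  {p1} × {δ, ε, ζ} = {(p1,δ), (p1,ε), (p1,ζ)}
  {p1, p2} × {δ, ζ} = {(p1,δ), (p1,ζ), (p2,δ), (p2,ζ)}
  {p1, p2} × {δ, ε, ζ} = {(p1,δ), (p1,ε), (p1,ζ), (p2,δ), (p2,ε), (p2,ζ)}
These 7 distinct sets form the basis B.
Close under arbitrary unions to get τ_{X×Y}; counting gives |τ_{X×Y}| = 9.


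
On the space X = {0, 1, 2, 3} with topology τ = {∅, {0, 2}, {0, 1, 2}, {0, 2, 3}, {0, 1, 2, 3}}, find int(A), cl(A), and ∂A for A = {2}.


int(A) = ∅, cl(A) = {0, 1, 2, 3}, ∂A = {0, 1, 2, 3}.

Closed sets in (X, τ) are complements of opens:
  closed(X, τ) = {∅, {1}, {3}, {1, 3}, {0, 1, 2, 3}}.
int(A) = ⋃ {U ∈ τ : U ⊆ A}. Opens contained in A: ∅.
Taking the union of these: int(A) = ∅.
cl(A) = ⋂ {C closed : A ⊆ C}. Closed sets containing A: {0, 1, 2, 3}.
Intersecting these: cl(A) = {0, 1, 2, 3}.
∂A = cl(A) ∖ int(A) = {0, 1, 2, 3} ∖ ∅ = {0, 1, 2, 3}.


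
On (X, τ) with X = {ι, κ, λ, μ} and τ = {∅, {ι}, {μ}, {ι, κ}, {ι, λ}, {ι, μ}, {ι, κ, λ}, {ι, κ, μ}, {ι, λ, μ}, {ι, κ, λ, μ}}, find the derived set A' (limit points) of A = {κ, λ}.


A' = ∅

For each x ∈ X, list the open sets U ∈ τ with x ∈ U, then check whether U ∩ (A ∖ {x}) ≠ ∅ for every such U.
  x = ι: open {ι} ∋ x has {ι} ∩ (A ∖ {ι}) = ∅, so x is NOT a limit point.
  x = κ: open {ι, κ} ∋ x has {ι, κ} ∩ (A ∖ {κ}) = ∅, so x is NOT a limit point.
  x = λ: open {ι, λ} ∋ x has {ι, λ} ∩ (A ∖ {λ}) = ∅, so x is NOT a limit point.
  x = μ: open {μ} ∋ x has {μ} ∩ (A ∖ {μ}) = ∅, so x is NOT a limit point.
Collecting: A' = ∅.


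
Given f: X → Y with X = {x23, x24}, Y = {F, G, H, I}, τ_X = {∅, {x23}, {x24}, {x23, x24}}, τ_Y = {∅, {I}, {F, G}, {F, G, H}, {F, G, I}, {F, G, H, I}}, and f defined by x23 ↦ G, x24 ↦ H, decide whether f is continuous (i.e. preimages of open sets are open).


f IS continuous.

Compute f^{-1}(U) for each U ∈ τ_Y:
  U = ∅: f^{-1}(U) = ∅ ∈ τ_X ✓.
  U = {I}: f^{-1}(U) = ∅ ∈ τ_X ✓.
  U = {F, G}: f^{-1}(U) = {x23} ∈ τ_X ✓.
  U = {F, G, H}: f^{-1}(U) = {x23, x24} ∈ τ_X ✓.
  U = {F, G, I}: f^{-1}(U) = {x23} ∈ τ_X ✓.
  U = {F, G, H, I}: f^{-1}(U) = {x23, x24} ∈ τ_X ✓.
Every preimage lies in τ_X, so f IS continuous.


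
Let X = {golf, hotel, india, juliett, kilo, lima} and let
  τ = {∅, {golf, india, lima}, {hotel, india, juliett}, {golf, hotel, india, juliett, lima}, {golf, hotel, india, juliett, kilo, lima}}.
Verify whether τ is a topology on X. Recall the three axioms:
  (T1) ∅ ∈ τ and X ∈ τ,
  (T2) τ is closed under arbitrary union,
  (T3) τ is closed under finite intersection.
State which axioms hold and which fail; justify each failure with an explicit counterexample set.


τ is NOT a topology on X.

Axiom (T1): ∅ ∈ τ? Yes; X ∈ τ? Yes.
Axiom (T2/T3): check pairwise unions and intersections of members of τ.
Counterexample for (T3): {golf, india, lima} ∩ {hotel, india, juliett} = {india} ∉ τ. Therefore τ is NOT a topology.


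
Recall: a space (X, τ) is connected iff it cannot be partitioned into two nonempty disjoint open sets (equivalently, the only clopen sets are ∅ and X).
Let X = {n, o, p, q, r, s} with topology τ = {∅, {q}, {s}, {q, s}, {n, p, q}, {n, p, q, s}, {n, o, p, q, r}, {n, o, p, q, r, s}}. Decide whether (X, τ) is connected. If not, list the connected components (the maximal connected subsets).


(X, τ) is disconnected; components = [{s}, {n, o, p, q, r}].

Find clopen sets (U ∈ τ with X ∖ U ∈ τ):
  U = ∅, X ∖ U = {n, o, p, q, r, s} — both open, so U is clopen.
  U = {s}, X ∖ U = {n, o, p, q, r} — both open, so U is clopen.
  U = {n, o, p, q, r}, X ∖ U = {s} — both open, so U is clopen.
  U = {n, o, p, q, r, s}, X ∖ U = ∅ — both open, so U is clopen.
Nontrivial clopen(s) exist: e.g. {s}. So (X, τ) is disconnected.
Compute connected components by grouping points that agree on all clopens:
  component: {s}
  component: {n, o, p, q, r}


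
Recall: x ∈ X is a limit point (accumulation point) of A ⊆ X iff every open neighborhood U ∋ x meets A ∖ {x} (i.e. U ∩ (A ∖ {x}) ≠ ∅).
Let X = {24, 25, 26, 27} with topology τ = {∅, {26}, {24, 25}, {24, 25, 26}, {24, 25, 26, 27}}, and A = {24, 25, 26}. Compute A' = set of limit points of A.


A' = {24, 25, 27}

For each x ∈ X, list the open sets U ∈ τ with x ∈ U, then check whether U ∩ (A ∖ {x}) ≠ ∅ for every such U.
  x = 24: opens ∋ x are {24, 25}, {24, 25, 26}, {24, 25, 26, 27}; each meets A ∖ {24}, so x IS a limit point.
  x = 25: opens ∋ x are {24, 25}, {24, 25, 26}, {24, 25, 26, 27}; each meets A ∖ {25}, so x IS a limit point.
  x = 26: open {26} ∋ x has {26} ∩ (A ∖ {26}) = ∅, so x is NOT a limit point.
  x = 27: opens ∋ x are {24, 25, 26, 27}; each meets A ∖ {27}, so x IS a limit point.
Collecting: A' = {24, 25, 27}.


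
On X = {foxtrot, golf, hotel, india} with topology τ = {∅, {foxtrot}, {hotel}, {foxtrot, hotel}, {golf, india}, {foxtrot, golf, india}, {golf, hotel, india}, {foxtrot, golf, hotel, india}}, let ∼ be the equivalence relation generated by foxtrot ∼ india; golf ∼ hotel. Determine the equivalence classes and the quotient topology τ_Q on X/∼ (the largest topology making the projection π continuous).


X/∼ = {[foxtrot=india], [golf=hotel]}; |τ_Q| = 2.

Equivalence classes: [foxtrot=india], [golf=hotel].
Quotient map π: X → X/∼ sends foxtrot ↦ [foxtrot=india], golf ↦ [golf=hotel], hotel ↦ [golf=hotel], india ↦ [foxtrot=india].
For each subset V ⊆ X/∼, compute π^{-1}(V) ⊆ X and check whether π^{-1}(V) ∈ τ. V is open in τ_Q iff π^{-1}(V) ∈ τ.
  V = {}: π^{-1}(V) = ∅ ∈ τ ✓.
  V = {[foxtrot=india]}: π^{-1}(V) = {foxtrot, india} ∉ τ ✗.
  V = {[golf=hotel]}: π^{-1}(V) = {golf, hotel} ∉ τ ✗.
  V = {[foxtrot=india], [golf=hotel]}: π^{-1}(V) = {foxtrot, golf, hotel, india} ∈ τ ✓.
Open sets in the quotient: τ_Q = {{}, {[foxtrot=india], [golf=hotel]}} (2 elements).


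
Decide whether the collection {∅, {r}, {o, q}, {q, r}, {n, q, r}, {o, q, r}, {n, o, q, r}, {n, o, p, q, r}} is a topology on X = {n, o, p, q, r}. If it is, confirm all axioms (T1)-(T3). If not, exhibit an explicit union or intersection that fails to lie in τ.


τ is NOT a topology on X.

Axiom (T1): ∅ ∈ τ? Yes; X ∈ τ? Yes.
Axiom (T2/T3): check pairwise unions and intersections of members of τ.
Counterexample for (T3): {o, q} ∩ {q, r} = {q} ∉ τ. Therefore τ is NOT a topology.


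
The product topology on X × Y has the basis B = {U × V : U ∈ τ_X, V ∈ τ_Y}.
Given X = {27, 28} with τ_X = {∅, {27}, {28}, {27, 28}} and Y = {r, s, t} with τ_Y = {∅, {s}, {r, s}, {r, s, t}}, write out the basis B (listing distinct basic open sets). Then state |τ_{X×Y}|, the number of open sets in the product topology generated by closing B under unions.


Basis B = {∅ × ∅, {27} × {s}, {28} × {s}, {27} × {r, s}, {27, 28} × {s}, {28} × {r, s}, {27} × {r, s, t}, {28} × {r, s, t}, {27, 28} × {r, s}, {27, 28} × {r, s, t}}; |τ_{X×Y}| = 16.

Enumerate products U × V with U ∈ τ_X, V ∈ τ_Y (deduplicated):
  ∅ × ∅ = {} (∅)
  {27} × {s} = {(27,s)}
  {28} × {s} = {(28,s)}
  {27} × {r, s} = {(27,r), (27,s)}
  {27, 28} × {s} = {(27,s), (28,s)}
  {28} × {r, s} = {(28,r), (28,s)}
  {27} × {r, s, t} = {(27,r), (27,s), (27,t)}
  {28} × {r, s, t} = {(28,r), (28,s), (28,t)}
  {27, 28} × {r, s} = {(27,r), (27,s), (28,r), (28,s)}
  {27, 28} × {r, s, t} = {(27,r), (27,s), (27,t), (28,r), (28,s), (28,t)}
These 10 distinct sets form the basis B.
Close under arbitrary unions to get τ_{X×Y}; counting gives |τ_{X×Y}| = 16.


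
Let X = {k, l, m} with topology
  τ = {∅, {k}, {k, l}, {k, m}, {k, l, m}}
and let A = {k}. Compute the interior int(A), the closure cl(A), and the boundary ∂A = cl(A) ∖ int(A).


int(A) = {k}, cl(A) = {k, l, m}, ∂A = {l, m}.

Closed sets in (X, τ) are complements of opens:
  closed(X, τ) = {∅, {l}, {m}, {l, m}, {k, l, m}}.
int(A) = ⋃ {U ∈ τ : U ⊆ A}. Opens contained in A: ∅, {k}.
Taking the union of these: int(A) = {k}.
cl(A) = ⋂ {C closed : A ⊆ C}. Closed sets containing A: {k, l, m}.
Intersecting these: cl(A) = {k, l, m}.
∂A = cl(A) ∖ int(A) = {k, l, m} ∖ {k} = {l, m}.


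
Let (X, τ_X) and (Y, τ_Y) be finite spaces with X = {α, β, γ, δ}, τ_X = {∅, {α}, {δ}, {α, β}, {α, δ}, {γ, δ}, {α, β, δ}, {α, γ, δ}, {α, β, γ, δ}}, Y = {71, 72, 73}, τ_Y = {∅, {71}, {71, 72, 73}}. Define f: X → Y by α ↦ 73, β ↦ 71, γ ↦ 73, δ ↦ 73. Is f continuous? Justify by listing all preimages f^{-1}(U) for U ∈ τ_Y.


f is NOT continuous.

Compute f^{-1}(U) for each U ∈ τ_Y:
  U = ∅: f^{-1}(U) = ∅ ∈ τ_X ✓.
  U = {71}: f^{-1}(U) = {β} ∉ τ_X ✗.
  U = {71, 72, 73}: f^{-1}(U) = {α, β, γ, δ} ∈ τ_X ✓.
Found U = {71} with f^{-1}(U) = {β} not in τ_X. Therefore f is NOT continuous.


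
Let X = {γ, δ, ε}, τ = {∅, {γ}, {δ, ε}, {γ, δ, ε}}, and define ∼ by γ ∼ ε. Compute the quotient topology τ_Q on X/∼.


X/∼ = {[γ=ε], [δ]}; |τ_Q| = 2.

Equivalence classes: [γ=ε], [δ].
Quotient map π: X → X/∼ sends γ ↦ [γ=ε], δ ↦ [δ], ε ↦ [γ=ε].
For each subset V ⊆ X/∼, compute π^{-1}(V) ⊆ X and check whether π^{-1}(V) ∈ τ. V is open in τ_Q iff π^{-1}(V) ∈ τ.
  V = {}: π^{-1}(V) = ∅ ∈ τ ✓.
  V = {[γ=ε]}: π^{-1}(V) = {γ, ε} ∉ τ ✗.
  V = {[δ]}: π^{-1}(V) = {δ} ∉ τ ✗.
  V = {[γ=ε], [δ]}: π^{-1}(V) = {γ, δ, ε} ∈ τ ✓.
Open sets in the quotient: τ_Q = {{}, {[γ=ε], [δ]}} (2 elements).


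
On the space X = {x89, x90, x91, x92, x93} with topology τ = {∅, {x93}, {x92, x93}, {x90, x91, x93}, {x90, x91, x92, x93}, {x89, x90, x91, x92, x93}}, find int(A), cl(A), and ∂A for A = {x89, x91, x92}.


int(A) = ∅, cl(A) = {x89, x90, x91, x92}, ∂A = {x89, x90, x91, x92}.

Closed sets in (X, τ) are complements of opens:
  closed(X, τ) = {∅, {x89}, {x89, x92}, {x89, x90, x91}, {x89, x90, x91, x92}, {x89, x90, x91, x92, x93}}.
int(A) = ⋃ {U ∈ τ : U ⊆ A}. Opens contained in A: ∅.
Taking the union of these: int(A) = ∅.
cl(A) = ⋂ {C closed : A ⊆ C}. Closed sets containing A: {x89, x90, x91, x92}, {x89, x90, x91, x92, x93}.
Intersecting these: cl(A) = {x89, x90, x91, x92}.
∂A = cl(A) ∖ int(A) = {x89, x90, x91, x92} ∖ ∅ = {x89, x90, x91, x92}.


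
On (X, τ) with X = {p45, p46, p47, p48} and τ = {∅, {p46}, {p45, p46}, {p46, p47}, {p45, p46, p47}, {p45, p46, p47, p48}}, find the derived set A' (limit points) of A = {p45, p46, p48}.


A' = {p45, p47, p48}

For each x ∈ X, list the open sets U ∈ τ with x ∈ U, then check whether U ∩ (A ∖ {x}) ≠ ∅ for every such U.
  x = p45: opens ∋ x are {p45, p46}, {p45, p46, p47}, {p45, p46, p47, p48}; each meets A ∖ {p45}, so x IS a limit point.
  x = p46: open {p46} ∋ x has {p46} ∩ (A ∖ {p46}) = ∅, so x is NOT a limit point.
  x = p47: opens ∋ x are {p46, p47}, {p45, p46, p47}, {p45, p46, p47, p48}; each meets A ∖ {p47}, so x IS a limit point.
  x = p48: opens ∋ x are {p45, p46, p47, p48}; each meets A ∖ {p48}, so x IS a limit point.
Collecting: A' = {p45, p47, p48}.


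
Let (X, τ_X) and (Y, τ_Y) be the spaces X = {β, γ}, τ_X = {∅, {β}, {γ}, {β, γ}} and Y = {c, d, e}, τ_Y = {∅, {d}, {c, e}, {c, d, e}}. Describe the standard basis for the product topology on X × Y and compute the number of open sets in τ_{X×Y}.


Basis B = {∅ × ∅, {β} × {d}, {γ} × {d}, {β} × {c, e}, {β, γ} × {d}, {γ} × {c, e}, {β} × {c, d, e}, {γ} × {c, d, e}, {β, γ} × {c, e}, {β, γ} × {c, d, e}}; |τ_{X×Y}| = 16.

Enumerate products U × V with U ∈ τ_X, V ∈ τ_Y (deduplicated):
  ∅ × ∅ = {} (∅)
  {β} × {d} = {(β,d)}
  {γ} × {d} = {(γ,d)}
  {β} × {c, e} = {(β,c), (β,e)}
  {β, γ} × {d} = {(β,d), (γ,d)}
  {γ} × {c, e} = {(γ,c), (γ,e)}
  {β} × {c, d, e} = {(β,c), (β,d), (β,e)}
  {γ} × {c, d, e} = {(γ,c), (γ,d), (γ,e)}
  {β, γ} × {c, e} = {(β,c), (β,e), (γ,c), (γ,e)}
  {β, γ} × {c, d, e} = {(β,c), (β,d), (β,e), (γ,c), (γ,d), (γ,e)}
These 10 distinct sets form the basis B.
Close under arbitrary unions to get τ_{X×Y}; counting gives |τ_{X×Y}| = 16.


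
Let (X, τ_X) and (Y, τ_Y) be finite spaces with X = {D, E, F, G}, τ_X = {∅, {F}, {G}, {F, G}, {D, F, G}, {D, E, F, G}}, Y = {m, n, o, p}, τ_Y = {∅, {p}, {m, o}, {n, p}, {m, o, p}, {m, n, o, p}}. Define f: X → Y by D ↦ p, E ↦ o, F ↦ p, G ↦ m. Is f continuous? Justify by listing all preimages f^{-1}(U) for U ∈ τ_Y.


f is NOT continuous.

Compute f^{-1}(U) for each U ∈ τ_Y:
  U = ∅: f^{-1}(U) = ∅ ∈ τ_X ✓.
  U = {p}: f^{-1}(U) = {D, F} ∉ τ_X ✗.
  U = {m, o}: f^{-1}(U) = {E, G} ∉ τ_X ✗.
  U = {n, p}: f^{-1}(U) = {D, F} ∉ τ_X ✗.
  U = {m, o, p}: f^{-1}(U) = {D, E, F, G} ∈ τ_X ✓.
  U = {m, n, o, p}: f^{-1}(U) = {D, E, F, G} ∈ τ_X ✓.
Found U = {p} with f^{-1}(U) = {D, F} not in τ_X. Therefore f is NOT continuous.


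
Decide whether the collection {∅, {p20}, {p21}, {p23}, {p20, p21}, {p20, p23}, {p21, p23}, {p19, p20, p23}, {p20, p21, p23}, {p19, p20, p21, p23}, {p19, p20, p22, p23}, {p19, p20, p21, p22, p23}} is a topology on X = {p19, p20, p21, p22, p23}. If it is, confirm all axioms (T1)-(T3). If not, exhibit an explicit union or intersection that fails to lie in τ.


τ IS a topology on X.

Axiom (T1): ∅ ∈ τ? Yes; X ∈ τ? Yes.
Axiom (T2/T3): check pairwise unions and intersections of members of τ.
All pairwise intersections and unions checked — each lies in τ. Therefore τ satisfies (T1), (T2), (T3): it IS a topology on X.


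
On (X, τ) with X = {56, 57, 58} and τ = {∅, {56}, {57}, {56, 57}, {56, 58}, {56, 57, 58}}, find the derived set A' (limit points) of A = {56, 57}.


A' = {58}

For each x ∈ X, list the open sets U ∈ τ with x ∈ U, then check whether U ∩ (A ∖ {x}) ≠ ∅ for every such U.
  x = 56: open {56} ∋ x has {56} ∩ (A ∖ {56}) = ∅, so x is NOT a limit point.
  x = 57: open {57} ∋ x has {57} ∩ (A ∖ {57}) = ∅, so x is NOT a limit point.
  x = 58: opens ∋ x are {56, 58}, {56, 57, 58}; each meets A ∖ {58}, so x IS a limit point.
Collecting: A' = {58}.


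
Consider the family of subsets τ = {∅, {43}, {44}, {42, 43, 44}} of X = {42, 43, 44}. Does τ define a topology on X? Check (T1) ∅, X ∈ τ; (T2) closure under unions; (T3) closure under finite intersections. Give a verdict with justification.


τ is NOT a topology on X.

Axiom (T1): ∅ ∈ τ? Yes; X ∈ τ? Yes.
Axiom (T2/T3): check pairwise unions and intersections of members of τ.
Counterexample for (T2): {43} ∪ {44} = {43, 44} ∉ τ. Therefore τ is NOT a topology.


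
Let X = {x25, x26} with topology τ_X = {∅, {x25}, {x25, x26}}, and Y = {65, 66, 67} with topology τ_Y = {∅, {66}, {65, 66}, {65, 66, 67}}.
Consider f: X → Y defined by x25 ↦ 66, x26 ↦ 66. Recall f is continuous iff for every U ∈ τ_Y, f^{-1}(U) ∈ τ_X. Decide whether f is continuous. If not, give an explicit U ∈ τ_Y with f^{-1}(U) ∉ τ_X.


f IS continuous.

Compute f^{-1}(U) for each U ∈ τ_Y:
  U = ∅: f^{-1}(U) = ∅ ∈ τ_X ✓.
  U = {66}: f^{-1}(U) = {x25, x26} ∈ τ_X ✓.
  U = {65, 66}: f^{-1}(U) = {x25, x26} ∈ τ_X ✓.
  U = {65, 66, 67}: f^{-1}(U) = {x25, x26} ∈ τ_X ✓.
Every preimage lies in τ_X, so f IS continuous.


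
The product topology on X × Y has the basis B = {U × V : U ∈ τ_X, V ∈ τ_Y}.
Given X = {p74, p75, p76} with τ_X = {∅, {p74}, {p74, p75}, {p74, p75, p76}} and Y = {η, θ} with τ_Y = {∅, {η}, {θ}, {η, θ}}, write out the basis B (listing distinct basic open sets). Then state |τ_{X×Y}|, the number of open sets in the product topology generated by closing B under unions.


Basis B = {∅ × ∅, {p74} × {η}, {p74} × {θ}, {p74} × {η, θ}, {p74, p75} × {η}, {p74, p75} × {θ}, {p74, p75, p76} × {η}, {p74, p75, p76} × {θ}, {p74, p75} × {η, θ}, {p74, p75, p76} × {η, θ}}; |τ_{X×Y}| = 16.

Enumerate products U × V with U ∈ τ_X, V ∈ τ_Y (deduplicated):
  ∅ × ∅ = {} (∅)
  {p74} × {η} = {(p74,η)}
  {p74} × {θ} = {(p74,θ)}
  {p74} × {η, θ} = {(p74,η), (p74,θ)}
  {p74, p75} × {η} = {(p74,η), (p75,η)}
  {p74, p75} × {θ} = {(p74,θ), (p75,θ)}
  {p74, p75, p76} × {η} = {(p74,η), (p75,η), (p76,η)}
  {p74, p75, p76} × {θ} = {(p74,θ), (p75,θ), (p76,θ)}
  {p74, p75} × {η, θ} = {(p74,η), (p74,θ), (p75,η), (p75,θ)}
  {p74, p75, p76} × {η, θ} = {(p74,η), (p74,θ), (p75,η), (p75,θ), (p76,η), (p76,θ)}
These 10 distinct sets form the basis B.
Close under arbitrary unions to get τ_{X×Y}; counting gives |τ_{X×Y}| = 16.


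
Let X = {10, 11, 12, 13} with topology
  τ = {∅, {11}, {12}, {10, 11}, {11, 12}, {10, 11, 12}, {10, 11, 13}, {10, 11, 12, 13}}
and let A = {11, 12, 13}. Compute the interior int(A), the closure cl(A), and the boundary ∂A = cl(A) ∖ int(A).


int(A) = {11, 12}, cl(A) = {10, 11, 12, 13}, ∂A = {10, 13}.

Closed sets in (X, τ) are complements of opens:
  closed(X, τ) = {∅, {12}, {13}, {10, 13}, {12, 13}, {10, 11, 13}, {10, 12, 13}, {10, 11, 12, 13}}.
int(A) = ⋃ {U ∈ τ : U ⊆ A}. Opens contained in A: ∅, {11}, {12}, {11, 12}.
Taking the union of these: int(A) = {11, 12}.
cl(A) = ⋂ {C closed : A ⊆ C}. Closed sets containing A: {10, 11, 12, 13}.
Intersecting these: cl(A) = {10, 11, 12, 13}.
∂A = cl(A) ∖ int(A) = {10, 11, 12, 13} ∖ {11, 12} = {10, 13}.


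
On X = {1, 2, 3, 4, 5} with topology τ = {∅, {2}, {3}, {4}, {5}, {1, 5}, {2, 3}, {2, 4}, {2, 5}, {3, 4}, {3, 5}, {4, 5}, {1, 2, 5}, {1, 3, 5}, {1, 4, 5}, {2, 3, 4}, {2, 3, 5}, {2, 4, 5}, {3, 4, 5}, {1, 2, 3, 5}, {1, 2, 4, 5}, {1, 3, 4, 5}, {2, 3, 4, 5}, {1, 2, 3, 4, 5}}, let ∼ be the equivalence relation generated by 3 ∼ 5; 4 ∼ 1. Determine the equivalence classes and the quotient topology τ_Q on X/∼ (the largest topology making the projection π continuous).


X/∼ = {[1=4], [2], [3=5]}; |τ_Q| = 6.

Equivalence classes: [1=4], [2], [3=5].
Quotient map π: X → X/∼ sends 1 ↦ [1=4], 2 ↦ [2], 3 ↦ [3=5], 4 ↦ [1=4], 5 ↦ [3=5].
For each subset V ⊆ X/∼, compute π^{-1}(V) ⊆ X and check whether π^{-1}(V) ∈ τ. V is open in τ_Q iff π^{-1}(V) ∈ τ.
  V = {}: π^{-1}(V) = ∅ ∈ τ ✓.
  V = {[1=4]}: π^{-1}(V) = {1, 4} ∉ τ ✗.
  V = {[2]}: π^{-1}(V) = {2} ∈ τ ✓.
  V = {[1=4], [2]}: π^{-1}(V) = {1, 2, 4} ∉ τ ✗.
  V = {[3=5]}: π^{-1}(V) = {3, 5} ∈ τ ✓.
  V = {[1=4], [3=5]}: π^{-1}(V) = {1, 3, 4, 5} ∈ τ ✓.
  V = {[2], [3=5]}: π^{-1}(V) = {2, 3, 5} ∈ τ ✓.
  V = {[1=4], [2], [3=5]}: π^{-1}(V) = {1, 2, 3, 4, 5} ∈ τ ✓.
Open sets in the quotient: τ_Q = {{}, {[2]}, {[3=5]}, {[1=4], [3=5]}, {[2], [3=5]}, {[1=4], [2], [3=5]}} (6 elements).


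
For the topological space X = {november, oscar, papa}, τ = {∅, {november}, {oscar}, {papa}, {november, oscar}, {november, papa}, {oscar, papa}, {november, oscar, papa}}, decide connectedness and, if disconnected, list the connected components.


(X, τ) is disconnected; components = [{november}, {oscar}, {papa}].

Find clopen sets (U ∈ τ with X ∖ U ∈ τ):
  U = ∅, X ∖ U = {november, oscar, papa} — both open, so U is clopen.
  U = {november}, X ∖ U = {oscar, papa} — both open, so U is clopen.
  U = {oscar}, X ∖ U = {november, papa} — both open, so U is clopen.
  U = {papa}, X ∖ U = {november, oscar} — both open, so U is clopen.
  U = {november, oscar}, X ∖ U = {papa} — both open, so U is clopen.
  U = {november, papa}, X ∖ U = {oscar} — both open, so U is clopen.
  U = {oscar, papa}, X ∖ U = {november} — both open, so U is clopen.
  U = {november, oscar, papa}, X ∖ U = ∅ — both open, so U is clopen.
Nontrivial clopen(s) exist: e.g. {oscar, papa}. So (X, τ) is disconnected.
Compute connected components by grouping points that agree on all clopens:
  component: {november}
  component: {oscar}
  component: {papa}


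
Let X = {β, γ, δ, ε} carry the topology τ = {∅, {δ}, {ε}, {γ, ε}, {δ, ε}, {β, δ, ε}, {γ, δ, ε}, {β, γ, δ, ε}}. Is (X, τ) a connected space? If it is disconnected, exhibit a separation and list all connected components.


(X, τ) is connected.

Find clopen sets (U ∈ τ with X ∖ U ∈ τ):
  U = ∅, X ∖ U = {β, γ, δ, ε} — both open, so U is clopen.
  U = {β, γ, δ, ε}, X ∖ U = ∅ — both open, so U is clopen.
Only trivial clopens (∅ and X) exist, so (X, τ) is connected.
Compute connected components by grouping points that agree on all clopens:
  component: {β, γ, δ, ε}


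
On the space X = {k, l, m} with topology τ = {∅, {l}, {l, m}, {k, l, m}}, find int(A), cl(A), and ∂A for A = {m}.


int(A) = ∅, cl(A) = {k, m}, ∂A = {k, m}.

Closed sets in (X, τ) are complements of opens:
  closed(X, τ) = {∅, {k}, {k, m}, {k, l, m}}.
int(A) = ⋃ {U ∈ τ : U ⊆ A}. Opens contained in A: ∅.
Taking the union of these: int(A) = ∅.
cl(A) = ⋂ {C closed : A ⊆ C}. Closed sets containing A: {k, m}, {k, l, m}.
Intersecting these: cl(A) = {k, m}.
∂A = cl(A) ∖ int(A) = {k, m} ∖ ∅ = {k, m}.


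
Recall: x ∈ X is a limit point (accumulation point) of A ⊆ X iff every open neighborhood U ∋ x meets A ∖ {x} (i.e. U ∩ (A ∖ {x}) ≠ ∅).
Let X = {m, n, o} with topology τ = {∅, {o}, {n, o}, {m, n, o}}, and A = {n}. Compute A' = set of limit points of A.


A' = {m}

For each x ∈ X, list the open sets U ∈ τ with x ∈ U, then check whether U ∩ (A ∖ {x}) ≠ ∅ for every such U.
  x = m: opens ∋ x are {m, n, o}; each meets A ∖ {m}, so x IS a limit point.
  x = n: open {n, o} ∋ x has {n, o} ∩ (A ∖ {n}) = ∅, so x is NOT a limit point.
  x = o: open {o} ∋ x has {o} ∩ (A ∖ {o}) = ∅, so x is NOT a limit point.
Collecting: A' = {m}.


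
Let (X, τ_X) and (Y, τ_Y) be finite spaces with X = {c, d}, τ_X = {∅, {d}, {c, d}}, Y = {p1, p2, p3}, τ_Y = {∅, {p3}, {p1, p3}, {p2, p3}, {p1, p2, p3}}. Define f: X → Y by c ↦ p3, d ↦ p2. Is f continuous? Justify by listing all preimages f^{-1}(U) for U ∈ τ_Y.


f is NOT continuous.

Compute f^{-1}(U) for each U ∈ τ_Y:
  U = ∅: f^{-1}(U) = ∅ ∈ τ_X ✓.
  U = {p3}: f^{-1}(U) = {c} ∉ τ_X ✗.
  U = {p1, p3}: f^{-1}(U) = {c} ∉ τ_X ✗.
  U = {p2, p3}: f^{-1}(U) = {c, d} ∈ τ_X ✓.
  U = {p1, p2, p3}: f^{-1}(U) = {c, d} ∈ τ_X ✓.
Found U = {p3} with f^{-1}(U) = {c} not in τ_X. Therefore f is NOT continuous.


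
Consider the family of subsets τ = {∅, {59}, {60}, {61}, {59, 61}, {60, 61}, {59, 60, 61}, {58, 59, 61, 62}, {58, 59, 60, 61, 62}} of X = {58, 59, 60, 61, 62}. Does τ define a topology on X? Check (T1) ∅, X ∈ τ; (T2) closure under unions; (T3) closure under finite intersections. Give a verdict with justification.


τ is NOT a topology on X.

Axiom (T1): ∅ ∈ τ? Yes; X ∈ τ? Yes.
Axiom (T2/T3): check pairwise unions and intersections of members of τ.
Counterexample for (T2): {59} ∪ {60} = {59, 60} ∉ τ. Therefore τ is NOT a topology.


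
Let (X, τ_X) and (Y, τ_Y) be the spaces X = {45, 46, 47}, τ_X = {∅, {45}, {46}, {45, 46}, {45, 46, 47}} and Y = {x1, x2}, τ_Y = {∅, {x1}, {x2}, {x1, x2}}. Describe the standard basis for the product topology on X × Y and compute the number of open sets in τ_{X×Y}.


Basis B = {∅ × ∅, {45} × {x1}, {45} × {x2}, {46} × {x1}, {46} × {x2}, {45} × {x1, x2}, {45, 46} × {x1}, {45, 46} × {x2}, {46} × {x1, x2}, {45, 46, 47} × {x1}, {45, 46, 47} × {x2}, {45, 46} × {x1, x2}, {45, 46, 47} × {x1, x2}}; |τ_{X×Y}| = 25.

Enumerate products U × V with U ∈ τ_X, V ∈ τ_Y (deduplicated):
  ∅ × ∅ = {} (∅)
  {45} × {x1} = {(45,x1)}
  {45} × {x2} = {(45,x2)}
  {46} × {x1} = {(46,x1)}
  {46} × {x2} = {(46,x2)}
  {45} × {x1, x2} = {(45,x1), (45,x2)}
  {45, 46} × {x1} = {(45,x1), (46,x1)}
  {45, 46} × {x2} = {(45,x2), (46,x2)}
  {46} × {x1, x2} = {(46,x1), (46,x2)}
  {45, 46, 47} × {x1} = {(45,x1), (46,x1), (47,x1)}
  {45, 46, 47} × {x2} = {(45,x2), (46,x2), (47,x2)}
  {45, 46} × {x1, x2} = {(45,x1), (45,x2), (46,x1), (46,x2)}
  {45, 46, 47} × {x1, x2} = {(45,x1), (45,x2), (46,x1), (46,x2), (47,x1), (47,x2)}
These 13 distinct sets form the basis B.
Close under arbitrary unions to get τ_{X×Y}; counting gives |τ_{X×Y}| = 25.


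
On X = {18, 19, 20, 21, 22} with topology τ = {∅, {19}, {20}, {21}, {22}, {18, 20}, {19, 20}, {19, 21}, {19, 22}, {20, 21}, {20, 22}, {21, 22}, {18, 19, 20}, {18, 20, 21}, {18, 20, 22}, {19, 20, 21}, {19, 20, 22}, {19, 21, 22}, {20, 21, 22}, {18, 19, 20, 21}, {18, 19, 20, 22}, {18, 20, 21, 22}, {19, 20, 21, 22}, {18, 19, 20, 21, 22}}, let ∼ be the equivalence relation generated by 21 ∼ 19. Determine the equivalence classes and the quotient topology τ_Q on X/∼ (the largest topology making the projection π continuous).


X/∼ = {[18], [19=21], [20], [22]}; |τ_Q| = 12.

Equivalence classes: [18], [19=21], [20], [22].
Quotient map π: X → X/∼ sends 18 ↦ [18], 19 ↦ [19=21], 20 ↦ [20], 21 ↦ [19=21], 22 ↦ [22].
For each subset V ⊆ X/∼, compute π^{-1}(V) ⊆ X and check whether π^{-1}(V) ∈ τ. V is open in τ_Q iff π^{-1}(V) ∈ τ.
  V = {}: π^{-1}(V) = ∅ ∈ τ ✓.
  V = {[18]}: π^{-1}(V) = {18} ∉ τ ✗.
  V = {[19=21]}: π^{-1}(V) = {19, 21} ∈ τ ✓.
  V = {[18], [19=21]}: π^{-1}(V) = {18, 19, 21} ∉ τ ✗.
  V = {[20]}: π^{-1}(V) = {20} ∈ τ ✓.
  V = {[18], [20]}: π^{-1}(V) = {18, 20} ∈ τ ✓.
  V = {[19=21], [20]}: π^{-1}(V) = {19, 20, 21} ∈ τ ✓.
  V = {[18], [19=21], [20]}: π^{-1}(V) = {18, 19, 20, 21} ∈ τ ✓.
  V = {[22]}: π^{-1}(V) = {22} ∈ τ ✓.
  V = {[18], [22]}: π^{-1}(V) = {18, 22} ∉ τ ✗.
  V = {[19=21], [22]}: π^{-1}(V) = {19, 21, 22} ∈ τ ✓.
  V = {[18], [19=21], [22]}: π^{-1}(V) = {18, 19, 21, 22} ∉ τ ✗.
  V = {[20], [22]}: π^{-1}(V) = {20, 22} ∈ τ ✓.
  V = {[18], [20], [22]}: π^{-1}(V) = {18, 20, 22} ∈ τ ✓.
  V = {[19=21], [20], [22]}: π^{-1}(V) = {19, 20, 21, 22} ∈ τ ✓.
  V = {[18], [19=21], [20], [22]}: π^{-1}(V) = {18, 19, 20, 21, 22} ∈ τ ✓.
Open sets in the quotient: τ_Q = {{}, {[19=21]}, {[20]}, {[18], [20]}, {[19=21], [20]}, {[18], [19=21], [20]}, {[22]}, {[19=21], [22]}, {[20], [22]}, {[18], [20], [22]}, {[19=21], [20], [22]}, {[18], [19=21], [20], [22]}} (12 elements).


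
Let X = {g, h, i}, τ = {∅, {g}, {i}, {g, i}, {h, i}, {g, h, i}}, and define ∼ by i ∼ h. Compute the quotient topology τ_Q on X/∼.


X/∼ = {[g], [h=i]}; |τ_Q| = 4.

Equivalence classes: [g], [h=i].
Quotient map π: X → X/∼ sends g ↦ [g], h ↦ [h=i], i ↦ [h=i].
For each subset V ⊆ X/∼, compute π^{-1}(V) ⊆ X and check whether π^{-1}(V) ∈ τ. V is open in τ_Q iff π^{-1}(V) ∈ τ.
  V = {}: π^{-1}(V) = ∅ ∈ τ ✓.
  V = {[g]}: π^{-1}(V) = {g} ∈ τ ✓.
  V = {[h=i]}: π^{-1}(V) = {h, i} ∈ τ ✓.
  V = {[g], [h=i]}: π^{-1}(V) = {g, h, i} ∈ τ ✓.
Open sets in the quotient: τ_Q = {{}, {[g]}, {[h=i]}, {[g], [h=i]}} (4 elements).


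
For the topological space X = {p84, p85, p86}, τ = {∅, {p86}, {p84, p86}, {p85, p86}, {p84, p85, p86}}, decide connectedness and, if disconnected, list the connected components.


(X, τ) is connected.

Find clopen sets (U ∈ τ with X ∖ U ∈ τ):
  U = ∅, X ∖ U = {p84, p85, p86} — both open, so U is clopen.
  U = {p84, p85, p86}, X ∖ U = ∅ — both open, so U is clopen.
Only trivial clopens (∅ and X) exist, so (X, τ) is connected.
Compute connected components by grouping points that agree on all clopens:
  component: {p84, p85, p86}


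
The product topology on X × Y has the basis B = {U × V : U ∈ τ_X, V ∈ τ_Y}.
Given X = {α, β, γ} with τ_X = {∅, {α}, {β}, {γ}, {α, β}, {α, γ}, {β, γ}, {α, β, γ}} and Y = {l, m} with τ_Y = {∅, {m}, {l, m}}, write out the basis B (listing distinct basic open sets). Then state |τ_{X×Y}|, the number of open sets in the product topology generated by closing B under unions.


Basis B = {∅ × ∅, {α} × {m}, {β} × {m}, {γ} × {m}, {α} × {l, m}, {α, β} × {m}, {α, γ} × {m}, {β} × {l, m}, {β, γ} × {m}, {γ} × {l, m}, {α, β, γ} × {m}, {α, β} × {l, m}, {α, γ} × {l, m}, {β, γ} × {l, m}, {α, β, γ} × {l, m}}; |τ_{X×Y}| = 27.

Enumerate products U × V with U ∈ τ_X, V ∈ τ_Y (deduplicated):
  ∅ × ∅ = {} (∅)
  {α} × {m} = {(α,m)}
  {β} × {m} = {(β,m)}
  {γ} × {m} = {(γ,m)}
  {α} × {l, m} = {(α,l), (α,m)}
  {α, β} × {m} = {(α,m), (β,m)}
  {α, γ} × {m} = {(α,m), (γ,m)}
  {β} × {l, m} = {(β,l), (β,m)}
  {β, γ} × {m} = {(β,m), (γ,m)}
  {γ} × {l, m} = {(γ,l), (γ,m)}
  {α, β, γ} × {m} = {(α,m), (β,m), (γ,m)}
  {α, β} × {l, m} = {(α,l), (α,m), (β,l), (β,m)}
  {α, γ} × {l, m} = {(α,l), (α,m), (γ,l), (γ,m)}
  {β, γ} × {l, m} = {(β,l), (β,m), (γ,l), (γ,m)}
  {α, β, γ} × {l, m} = {(α,l), (α,m), (β,l), (β,m), (γ,l), (γ,m)}
These 15 distinct sets form the basis B.
Close under arbitrary unions to get τ_{X×Y}; counting gives |τ_{X×Y}| = 27.


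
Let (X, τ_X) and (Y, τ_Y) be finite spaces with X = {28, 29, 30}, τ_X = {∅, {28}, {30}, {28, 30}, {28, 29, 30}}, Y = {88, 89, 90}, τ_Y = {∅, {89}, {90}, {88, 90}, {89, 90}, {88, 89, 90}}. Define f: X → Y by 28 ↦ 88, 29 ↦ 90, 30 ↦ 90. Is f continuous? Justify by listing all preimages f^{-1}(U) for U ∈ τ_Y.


f is NOT continuous.

Compute f^{-1}(U) for each U ∈ τ_Y:
  U = ∅: f^{-1}(U) = ∅ ∈ τ_X ✓.
  U = {89}: f^{-1}(U) = ∅ ∈ τ_X ✓.
  U = {90}: f^{-1}(U) = {29, 30} ∉ τ_X ✗.
  U = {88, 90}: f^{-1}(U) = {28, 29, 30} ∈ τ_X ✓.
  U = {89, 90}: f^{-1}(U) = {29, 30} ∉ τ_X ✗.
  U = {88, 89, 90}: f^{-1}(U) = {28, 29, 30} ∈ τ_X ✓.
Found U = {90} with f^{-1}(U) = {29, 30} not in τ_X. Therefore f is NOT continuous.


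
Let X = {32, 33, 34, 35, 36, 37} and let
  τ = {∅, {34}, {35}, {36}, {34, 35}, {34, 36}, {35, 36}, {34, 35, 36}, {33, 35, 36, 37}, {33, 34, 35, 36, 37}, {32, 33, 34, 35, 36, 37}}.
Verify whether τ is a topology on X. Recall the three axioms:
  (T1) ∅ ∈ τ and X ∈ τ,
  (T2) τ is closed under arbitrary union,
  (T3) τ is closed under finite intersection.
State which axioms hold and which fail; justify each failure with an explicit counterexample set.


τ IS a topology on X.

Axiom (T1): ∅ ∈ τ? Yes; X ∈ τ? Yes.
Axiom (T2/T3): check pairwise unions and intersections of members of τ.
All pairwise intersections and unions checked — each lies in τ. Therefore τ satisfies (T1), (T2), (T3): it IS a topology on X.


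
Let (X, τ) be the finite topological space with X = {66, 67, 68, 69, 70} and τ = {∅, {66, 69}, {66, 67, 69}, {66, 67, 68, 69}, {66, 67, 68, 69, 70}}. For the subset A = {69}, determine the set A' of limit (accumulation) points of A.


A' = {66, 67, 68, 70}

For each x ∈ X, list the open sets U ∈ τ with x ∈ U, then check whether U ∩ (A ∖ {x}) ≠ ∅ for every such U.
  x = 66: opens ∋ x are {66, 69}, {66, 67, 69}, {66, 67, 68, 69}, {66, 67, 68, 69, 70}; each meets A ∖ {66}, so x IS a limit point.
  x = 67: opens ∋ x are {66, 67, 69}, {66, 67, 68, 69}, {66, 67, 68, 69, 70}; each meets A ∖ {67}, so x IS a limit point.
  x = 68: opens ∋ x are {66, 67, 68, 69}, {66, 67, 68, 69, 70}; each meets A ∖ {68}, so x IS a limit point.
  x = 69: open {66, 69} ∋ x has {66, 69} ∩ (A ∖ {69}) = ∅, so x is NOT a limit point.
  x = 70: opens ∋ x are {66, 67, 68, 69, 70}; each meets A ∖ {70}, so x IS a limit point.
Collecting: A' = {66, 67, 68, 70}.


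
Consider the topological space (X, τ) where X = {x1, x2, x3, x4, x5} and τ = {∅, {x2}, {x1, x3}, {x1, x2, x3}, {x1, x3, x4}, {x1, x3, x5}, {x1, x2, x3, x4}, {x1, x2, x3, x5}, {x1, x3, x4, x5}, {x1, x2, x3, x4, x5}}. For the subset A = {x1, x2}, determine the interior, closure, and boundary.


int(A) = {x2}, cl(A) = {x1, x2, x3, x4, x5}, ∂A = {x1, x3, x4, x5}.

Closed sets in (X, τ) are complements of opens:
  closed(X, τ) = {∅, {x2}, {x4}, {x5}, {x2, x4}, {x2, x5}, {x4, x5}, {x2, x4, x5}, {x1, x3, x4, x5}, {x1, x2, x3, x4, x5}}.
int(A) = ⋃ {U ∈ τ : U ⊆ A}. Opens contained in A: ∅, {x2}.
Taking the union of these: int(A) = {x2}.
cl(A) = ⋂ {C closed : A ⊆ C}. Closed sets containing A: {x1, x2, x3, x4, x5}.
Intersecting these: cl(A) = {x1, x2, x3, x4, x5}.
∂A = cl(A) ∖ int(A) = {x1, x2, x3, x4, x5} ∖ {x2} = {x1, x3, x4, x5}.


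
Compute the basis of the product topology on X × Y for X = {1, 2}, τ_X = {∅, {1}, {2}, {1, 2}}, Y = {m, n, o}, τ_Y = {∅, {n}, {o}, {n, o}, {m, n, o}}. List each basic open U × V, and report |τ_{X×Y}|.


Basis B = {∅ × ∅, {1} × {n}, {1} × {o}, {2} × {n}, {2} × {o}, {1} × {n, o}, {1, 2} × {n}, {1, 2} × {o}, {2} × {n, o}, {1} × {m, n, o}, {2} × {m, n, o}, {1, 2} × {n, o}, {1, 2} × {m, n, o}}; |τ_{X×Y}| = 25.

Enumerate products U × V with U ∈ τ_X, V ∈ τ_Y (deduplicated):
  ∅ × ∅ = {} (∅)
  {1} × {n} = {(1,n)}
  {1} × {o} = {(1,o)}
  {2} × {n} = {(2,n)}
  {2} × {o} = {(2,o)}
  {1} × {n, o} = {(1,n), (1,o)}
  {1, 2} × {n} = {(1,n), (2,n)}
  {1, 2} × {o} = {(1,o), (2,o)}
  {2} × {n, o} = {(2,n), (2,o)}
  {1} × {m, n, o} = {(1,m), (1,n), (1,o)}
  {2} × {m, n, o} = {(2,m), (2,n), (2,o)}
  {1, 2} × {n, o} = {(1,n), (1,o), (2,n), (2,o)}
  {1, 2} × {m, n, o} = {(1,m), (1,n), (1,o), (2,m), (2,n), (2,o)}
These 13 distinct sets form the basis B.
Close under arbitrary unions to get τ_{X×Y}; counting gives |τ_{X×Y}| = 25.
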